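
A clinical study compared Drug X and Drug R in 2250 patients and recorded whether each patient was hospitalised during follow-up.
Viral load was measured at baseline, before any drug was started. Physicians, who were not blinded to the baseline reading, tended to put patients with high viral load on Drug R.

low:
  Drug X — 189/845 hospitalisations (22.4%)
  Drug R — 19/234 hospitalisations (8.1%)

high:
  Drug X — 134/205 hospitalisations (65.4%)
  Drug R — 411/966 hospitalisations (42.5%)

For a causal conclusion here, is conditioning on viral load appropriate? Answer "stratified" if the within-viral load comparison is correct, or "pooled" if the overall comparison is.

Within every viral load level Drug R has the lower rate, yet pooled Drug X does — Simpson's reversal.
Since viral load is a pre-existing factor (not a product of the drug) and it affects the outcome on its own, it is a confounder. The stratified rates, not the pooled rate, identify the causal effect.
Within each level — low: 22.4% vs 8.1%; high: 65.4% vs 42.5% — Drug R is lower every time.

stratified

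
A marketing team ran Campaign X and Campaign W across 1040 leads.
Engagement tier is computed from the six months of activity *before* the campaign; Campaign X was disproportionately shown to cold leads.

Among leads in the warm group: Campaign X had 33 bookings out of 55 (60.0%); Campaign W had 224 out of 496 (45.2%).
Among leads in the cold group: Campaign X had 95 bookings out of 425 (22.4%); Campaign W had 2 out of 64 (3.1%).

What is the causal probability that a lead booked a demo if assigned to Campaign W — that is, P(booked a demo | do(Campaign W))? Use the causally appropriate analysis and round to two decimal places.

0.25

The imbalance in engagement tier arose from how leads were allocated, not from anything the campaign did; and engagement tier independently affects the outcome. The pooled gap is confounded — condition on engagement tier.
Standardising Campaign W to the population engagement tier mix: 0.530·224/496 + 0.470·2/64 = 0.254.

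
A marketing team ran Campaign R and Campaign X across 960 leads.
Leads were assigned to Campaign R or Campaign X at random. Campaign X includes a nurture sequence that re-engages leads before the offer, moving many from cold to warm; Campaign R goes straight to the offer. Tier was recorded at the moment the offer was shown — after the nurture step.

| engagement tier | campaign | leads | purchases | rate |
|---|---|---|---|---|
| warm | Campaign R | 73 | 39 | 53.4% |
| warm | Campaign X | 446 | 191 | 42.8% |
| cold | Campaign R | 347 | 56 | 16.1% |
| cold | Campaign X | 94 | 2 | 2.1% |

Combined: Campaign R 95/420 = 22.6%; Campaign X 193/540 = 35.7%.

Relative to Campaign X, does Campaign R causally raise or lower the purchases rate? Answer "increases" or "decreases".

decreases

Engagement tier lies on the pathway campaign → engagement tier → outcome, so adjusting for it blocks the indirect effect. For the total causal effect of campaign, use the unadjusted pooled rates.
Pooled: Campaign R 22.6% vs Campaign X 35.7%; Campaign X is higher overall.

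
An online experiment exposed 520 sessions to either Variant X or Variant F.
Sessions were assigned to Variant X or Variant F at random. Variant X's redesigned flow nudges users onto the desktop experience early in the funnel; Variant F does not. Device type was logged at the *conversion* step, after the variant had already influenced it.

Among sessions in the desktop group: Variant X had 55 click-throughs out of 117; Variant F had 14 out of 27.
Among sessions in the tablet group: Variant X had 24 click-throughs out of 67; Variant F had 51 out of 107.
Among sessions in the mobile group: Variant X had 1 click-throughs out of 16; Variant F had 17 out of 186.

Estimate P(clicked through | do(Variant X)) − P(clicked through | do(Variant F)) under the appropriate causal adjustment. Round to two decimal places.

The stratified and pooled comparisons disagree (Variant F wins within each device type; Variant X wins overall), so the answer turns on the causal role of device type.
Device type is recorded after the variant and is itself shifted by it — it sits on the causal path from variant to outcome. Conditioning on a mediator would strip out part of the effect we want; the pooled comparison gives the total causal effect.
The causal difference is the pooled difference: 0.400 − 0.256 = +0.144.

+0.14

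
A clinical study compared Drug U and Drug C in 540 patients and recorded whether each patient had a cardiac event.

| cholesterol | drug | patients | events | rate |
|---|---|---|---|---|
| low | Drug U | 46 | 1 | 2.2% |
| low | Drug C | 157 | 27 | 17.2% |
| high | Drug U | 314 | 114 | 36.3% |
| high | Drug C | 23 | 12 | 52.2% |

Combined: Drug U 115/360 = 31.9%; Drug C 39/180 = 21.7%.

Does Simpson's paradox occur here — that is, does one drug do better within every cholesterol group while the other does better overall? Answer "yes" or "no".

yes

Within each cholesterol level (low 2.2% vs 17.2%; high 36.3% vs 52.2%), Drug U has the lower rate every time. Pooled: 31.9% vs 21.7% — Drug C has the lower rate overall. The two comparisons disagree.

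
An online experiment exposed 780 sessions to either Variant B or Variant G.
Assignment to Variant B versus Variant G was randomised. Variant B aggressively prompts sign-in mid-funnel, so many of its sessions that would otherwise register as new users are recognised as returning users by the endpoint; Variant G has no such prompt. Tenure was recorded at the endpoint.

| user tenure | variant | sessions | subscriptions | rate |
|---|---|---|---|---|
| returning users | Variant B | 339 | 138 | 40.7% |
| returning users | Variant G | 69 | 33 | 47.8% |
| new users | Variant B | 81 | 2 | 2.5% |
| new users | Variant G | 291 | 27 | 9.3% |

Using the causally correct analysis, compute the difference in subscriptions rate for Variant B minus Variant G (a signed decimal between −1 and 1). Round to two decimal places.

Variant G is higher inside every user tenure stratum but Variant B is higher in aggregate. Whether to stratify depends on how user tenure relates to the variant.
The distribution of user tenure is itself part of what the variant does — it is an intermediate outcome. Holding it fixed would remove that part of the effect; the total effect is the pooled difference.
The causal difference is the pooled difference: 0.333 − 0.167 = +0.167.

+0.17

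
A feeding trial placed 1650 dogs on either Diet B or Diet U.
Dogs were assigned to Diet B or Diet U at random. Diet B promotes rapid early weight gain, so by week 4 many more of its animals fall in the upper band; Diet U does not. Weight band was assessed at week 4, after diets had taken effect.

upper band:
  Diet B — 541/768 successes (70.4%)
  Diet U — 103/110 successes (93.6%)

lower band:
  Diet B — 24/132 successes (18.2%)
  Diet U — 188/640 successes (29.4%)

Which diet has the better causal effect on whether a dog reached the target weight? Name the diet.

Within every week-4 weight band level Diet U has the higher rate, yet pooled Diet B does — Simpson's reversal.
Stratifying would compare diets among dogs the diets themselves sorted into week-4 weight band groups — a form of selection on an intermediate. The unconditioned pooled rates give the total causal effect.
Pooled: Diet B 62.8% vs Diet U 38.8%; Diet B is higher overall.

Diet B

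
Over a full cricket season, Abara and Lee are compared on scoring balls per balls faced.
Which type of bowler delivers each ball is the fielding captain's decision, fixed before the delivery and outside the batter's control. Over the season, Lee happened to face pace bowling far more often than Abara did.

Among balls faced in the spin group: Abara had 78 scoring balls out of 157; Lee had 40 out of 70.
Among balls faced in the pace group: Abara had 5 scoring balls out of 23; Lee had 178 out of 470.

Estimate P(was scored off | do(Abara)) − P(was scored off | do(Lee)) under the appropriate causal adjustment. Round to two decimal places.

The imbalance in bowling type arose from how balls faced were allocated, not from anything the player did; and bowling type independently affects the outcome. The pooled gap is confounded — condition on bowling type.
Adjusting over the population distribution of bowling type: 0.315·(0.497−0.571) + 0.685·(0.217−0.379) = -0.134.

-0.13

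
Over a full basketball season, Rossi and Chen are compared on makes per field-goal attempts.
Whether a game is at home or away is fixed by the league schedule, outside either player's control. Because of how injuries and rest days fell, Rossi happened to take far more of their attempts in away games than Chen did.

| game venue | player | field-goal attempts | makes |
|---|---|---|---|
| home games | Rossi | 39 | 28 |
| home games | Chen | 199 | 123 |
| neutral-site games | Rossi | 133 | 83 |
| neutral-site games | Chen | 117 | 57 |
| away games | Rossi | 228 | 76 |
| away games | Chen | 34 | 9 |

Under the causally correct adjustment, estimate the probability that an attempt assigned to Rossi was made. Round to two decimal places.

0.55

Within every game venue level Rossi has the higher rate, yet pooled Chen does — Simpson's reversal.
The imbalance in game venue arose from how field-goal attempts were allocated, not from anything the player did; and game venue independently affects the outcome. The pooled gap is confounded — condition on game venue.
Standardising Rossi to the population game venue mix: 0.317·28/39 + 0.333·83/133 + 0.349·76/228 = 0.552.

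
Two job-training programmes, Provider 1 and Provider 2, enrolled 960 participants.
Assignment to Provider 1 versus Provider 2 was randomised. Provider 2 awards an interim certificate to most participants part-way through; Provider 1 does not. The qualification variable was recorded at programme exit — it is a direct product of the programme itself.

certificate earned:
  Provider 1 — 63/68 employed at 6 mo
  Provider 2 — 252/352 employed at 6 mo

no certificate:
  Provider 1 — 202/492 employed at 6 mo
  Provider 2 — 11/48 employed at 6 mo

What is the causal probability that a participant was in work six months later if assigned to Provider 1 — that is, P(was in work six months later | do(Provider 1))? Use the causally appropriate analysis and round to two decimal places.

0.47

The stratified and pooled comparisons disagree (Provider 1 wins within each qualification attained during the programme; Provider 2 wins overall), so the answer turns on the causal role of qualification attained during the programme.
Qualification attained during the programme is downstream of the programme. One should not condition on a consequence of treatment, so the overall rates are the right comparison.
So P(outcome | do(Provider 1)) is just the pooled rate for Provider 1: 265/560 = 0.473.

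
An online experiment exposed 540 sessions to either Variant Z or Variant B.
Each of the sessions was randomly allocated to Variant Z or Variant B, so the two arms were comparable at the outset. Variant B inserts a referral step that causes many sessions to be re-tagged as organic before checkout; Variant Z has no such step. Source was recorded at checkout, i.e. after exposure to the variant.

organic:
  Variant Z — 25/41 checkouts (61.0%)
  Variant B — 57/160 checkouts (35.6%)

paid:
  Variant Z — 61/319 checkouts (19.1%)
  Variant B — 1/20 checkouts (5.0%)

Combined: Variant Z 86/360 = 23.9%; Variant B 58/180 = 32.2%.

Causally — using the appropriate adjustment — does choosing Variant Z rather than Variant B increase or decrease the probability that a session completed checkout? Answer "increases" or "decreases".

Variant Z is higher inside every traffic source stratum but Variant B is higher in aggregate. Whether to stratify depends on how traffic source relates to the variant.
Traffic source is recorded after the variant and is itself shifted by it — it sits on the causal path from variant to outcome. Conditioning on a mediator would strip out part of the effect we want; the pooled comparison gives the total causal effect.
Pooled: Variant Z 23.9% vs Variant B 32.2%; Variant B is higher overall.

decreases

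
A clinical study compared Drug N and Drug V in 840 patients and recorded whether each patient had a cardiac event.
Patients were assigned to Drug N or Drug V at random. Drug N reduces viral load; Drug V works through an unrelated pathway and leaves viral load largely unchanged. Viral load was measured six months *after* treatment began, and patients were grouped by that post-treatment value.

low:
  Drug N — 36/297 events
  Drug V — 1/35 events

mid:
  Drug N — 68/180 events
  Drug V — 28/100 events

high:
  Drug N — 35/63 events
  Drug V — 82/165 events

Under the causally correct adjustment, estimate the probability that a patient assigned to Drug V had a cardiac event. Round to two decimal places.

0.37

Viral load is downstream of the drug. One should not condition on a consequence of treatment, so the overall rates are the right comparison.
So P(outcome | do(Drug V)) is just the pooled rate for Drug V: 111/300 = 0.370.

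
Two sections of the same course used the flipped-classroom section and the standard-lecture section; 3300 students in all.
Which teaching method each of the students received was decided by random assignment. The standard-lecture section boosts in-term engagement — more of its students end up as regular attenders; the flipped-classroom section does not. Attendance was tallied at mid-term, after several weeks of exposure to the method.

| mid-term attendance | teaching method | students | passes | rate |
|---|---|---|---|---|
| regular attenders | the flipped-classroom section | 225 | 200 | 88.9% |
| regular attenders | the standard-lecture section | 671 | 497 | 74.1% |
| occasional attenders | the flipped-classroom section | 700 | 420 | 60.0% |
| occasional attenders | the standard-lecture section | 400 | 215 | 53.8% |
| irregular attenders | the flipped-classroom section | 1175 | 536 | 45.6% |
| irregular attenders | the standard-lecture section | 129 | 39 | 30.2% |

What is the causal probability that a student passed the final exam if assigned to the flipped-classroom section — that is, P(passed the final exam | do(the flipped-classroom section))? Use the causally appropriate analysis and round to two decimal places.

0.55

The mid-term attendance-specific comparison favours the flipped-classroom section throughout, but the pooled figures favour the standard-lecture section. The question is whether to condition on mid-term attendance.
Mid-term attendance is downstream of the teaching method. One should not condition on a consequence of treatment, so the overall rates are the right comparison.
So P(outcome | do(the flipped-classroom section)) is just the pooled rate for the flipped-classroom section: 1156/2100 = 0.550.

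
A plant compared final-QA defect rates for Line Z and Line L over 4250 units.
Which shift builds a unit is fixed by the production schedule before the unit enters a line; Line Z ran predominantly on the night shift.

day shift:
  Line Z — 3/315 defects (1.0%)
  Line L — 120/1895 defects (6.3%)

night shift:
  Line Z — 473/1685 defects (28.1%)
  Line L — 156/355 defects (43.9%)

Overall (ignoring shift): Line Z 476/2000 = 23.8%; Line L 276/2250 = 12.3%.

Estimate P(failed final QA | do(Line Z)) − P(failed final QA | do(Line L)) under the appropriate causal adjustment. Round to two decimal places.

-0.10

The imbalance in shift arose from how units were allocated, not from anything the line did; and shift independently affects the outcome. The pooled gap is confounded — condition on shift.
Adjusting over the population distribution of shift: 0.520·(0.010−0.063) + 0.480·(0.281−0.439) = -0.104.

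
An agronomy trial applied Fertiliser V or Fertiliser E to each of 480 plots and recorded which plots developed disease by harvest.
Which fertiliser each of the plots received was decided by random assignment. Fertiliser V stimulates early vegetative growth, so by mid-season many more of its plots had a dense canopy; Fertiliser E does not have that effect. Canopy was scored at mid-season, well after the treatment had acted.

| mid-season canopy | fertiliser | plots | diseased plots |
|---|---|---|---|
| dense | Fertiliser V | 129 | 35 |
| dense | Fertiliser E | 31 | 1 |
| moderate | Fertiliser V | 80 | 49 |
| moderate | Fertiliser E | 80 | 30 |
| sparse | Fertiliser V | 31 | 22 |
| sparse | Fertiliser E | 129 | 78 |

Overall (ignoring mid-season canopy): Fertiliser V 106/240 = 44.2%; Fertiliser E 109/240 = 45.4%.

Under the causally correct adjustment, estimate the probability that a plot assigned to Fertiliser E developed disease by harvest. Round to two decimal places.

The mid-season canopy-specific comparison favours Fertiliser E throughout, but the pooled figures favour Fertiliser V. The question is whether to condition on mid-season canopy.
Mid-season canopy is recorded after the fertiliser and is itself shifted by it — it sits on the causal path from fertiliser to outcome. Conditioning on a mediator would strip out part of the effect we want; the pooled comparison gives the total causal effect.
So P(outcome | do(Fertiliser E)) is just the pooled rate for Fertiliser E: 109/240 = 0.454.

0.45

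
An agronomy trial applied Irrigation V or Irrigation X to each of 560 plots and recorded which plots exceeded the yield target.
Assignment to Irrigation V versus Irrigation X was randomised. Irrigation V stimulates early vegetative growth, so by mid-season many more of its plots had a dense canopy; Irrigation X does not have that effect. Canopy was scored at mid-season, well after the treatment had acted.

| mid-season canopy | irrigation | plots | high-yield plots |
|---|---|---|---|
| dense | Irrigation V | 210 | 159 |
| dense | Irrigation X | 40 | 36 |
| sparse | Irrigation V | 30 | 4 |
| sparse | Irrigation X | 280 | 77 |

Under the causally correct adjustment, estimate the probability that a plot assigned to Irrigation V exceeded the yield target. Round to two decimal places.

Within every mid-season canopy level Irrigation X has the higher rate, yet pooled Irrigation V does — Simpson's reversal.
Stratifying would compare irrigations among plots the irrigations themselves sorted into mid-season canopy groups — a form of selection on an intermediate. The unconditioned pooled rates give the total causal effect.
So P(outcome | do(Irrigation V)) is just the pooled rate for Irrigation V: 163/240 = 0.679.

0.68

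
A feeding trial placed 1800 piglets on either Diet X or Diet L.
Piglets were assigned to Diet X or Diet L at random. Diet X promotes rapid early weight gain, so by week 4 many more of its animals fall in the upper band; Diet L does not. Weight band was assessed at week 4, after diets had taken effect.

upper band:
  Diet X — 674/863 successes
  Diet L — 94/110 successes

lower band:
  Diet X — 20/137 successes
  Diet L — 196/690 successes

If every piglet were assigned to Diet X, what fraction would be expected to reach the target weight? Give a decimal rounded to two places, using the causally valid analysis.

Within every week-4 weight band level Diet L has the higher rate, yet pooled Diet X does — Simpson's reversal.
Week-4 weight band lies on the pathway diet → week-4 weight band → outcome, so adjusting for it blocks the indirect effect. For the total causal effect of diet, use the unadjusted pooled rates.
So P(outcome | do(Diet X)) is just the pooled rate for Diet X: 694/1000 = 0.694.

0.69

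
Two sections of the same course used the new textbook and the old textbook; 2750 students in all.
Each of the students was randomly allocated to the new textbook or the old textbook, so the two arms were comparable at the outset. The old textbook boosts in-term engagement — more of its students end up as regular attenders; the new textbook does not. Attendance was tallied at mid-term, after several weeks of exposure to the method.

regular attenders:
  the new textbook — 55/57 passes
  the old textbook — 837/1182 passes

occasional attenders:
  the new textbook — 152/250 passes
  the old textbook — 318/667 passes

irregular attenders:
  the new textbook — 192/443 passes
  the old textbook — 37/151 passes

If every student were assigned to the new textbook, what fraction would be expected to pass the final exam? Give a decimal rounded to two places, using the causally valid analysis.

0.53

Mid-term attendance lies on the pathway teaching method → mid-term attendance → outcome, so adjusting for it blocks the indirect effect. For the total causal effect of teaching method, use the unadjusted pooled rates.
So P(outcome | do(the new textbook)) is just the pooled rate for the new textbook: 399/750 = 0.532.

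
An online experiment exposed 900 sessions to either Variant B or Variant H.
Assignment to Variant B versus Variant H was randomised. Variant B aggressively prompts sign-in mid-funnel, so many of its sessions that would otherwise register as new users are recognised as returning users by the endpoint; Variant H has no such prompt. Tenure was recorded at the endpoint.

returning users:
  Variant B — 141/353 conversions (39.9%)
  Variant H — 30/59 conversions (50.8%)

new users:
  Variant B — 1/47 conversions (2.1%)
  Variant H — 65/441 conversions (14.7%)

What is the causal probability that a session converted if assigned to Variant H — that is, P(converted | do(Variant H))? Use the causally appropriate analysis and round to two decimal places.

Variant H is higher inside every user tenure stratum but Variant B is higher in aggregate. Whether to stratify depends on how user tenure relates to the variant.
User tenure is recorded after the variant and is itself shifted by it — it sits on the causal path from variant to outcome. Conditioning on a mediator would strip out part of the effect we want; the pooled comparison gives the total causal effect.
So P(outcome | do(Variant H)) is just the pooled rate for Variant H: 95/500 = 0.190.

0.19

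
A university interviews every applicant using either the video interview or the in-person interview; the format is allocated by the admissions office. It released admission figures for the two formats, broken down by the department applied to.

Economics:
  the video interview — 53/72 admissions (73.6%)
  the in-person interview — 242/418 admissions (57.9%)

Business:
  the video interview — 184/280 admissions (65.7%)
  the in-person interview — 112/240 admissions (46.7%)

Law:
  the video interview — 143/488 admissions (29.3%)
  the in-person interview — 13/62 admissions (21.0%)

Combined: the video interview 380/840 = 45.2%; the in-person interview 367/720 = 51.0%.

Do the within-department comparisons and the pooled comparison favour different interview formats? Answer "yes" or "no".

Within each department level (Economics 73.6% vs 57.9%; Business 65.7% vs 46.7%; Law 29.3% vs 21.0%), the video interview has the higher rate every time. Pooled: 45.2% vs 51.0% — the in-person interview has the higher rate overall. The two comparisons disagree.

yes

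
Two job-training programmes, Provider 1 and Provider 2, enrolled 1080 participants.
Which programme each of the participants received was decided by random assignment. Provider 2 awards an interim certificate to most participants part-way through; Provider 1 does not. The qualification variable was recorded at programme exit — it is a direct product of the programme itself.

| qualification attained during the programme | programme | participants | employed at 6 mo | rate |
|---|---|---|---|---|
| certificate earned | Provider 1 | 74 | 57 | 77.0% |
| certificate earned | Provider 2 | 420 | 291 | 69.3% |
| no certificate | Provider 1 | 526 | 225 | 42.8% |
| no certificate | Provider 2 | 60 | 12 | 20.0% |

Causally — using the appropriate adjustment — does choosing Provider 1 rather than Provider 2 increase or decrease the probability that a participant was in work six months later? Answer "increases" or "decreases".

Provider 1 is higher inside every qualification attained during the programme stratum but Provider 2 is higher in aggregate. Whether to stratify depends on how qualification attained during the programme relates to the programme.
The distribution of qualification attained during the programme is itself part of what the programme does — it is an intermediate outcome. Holding it fixed would remove that part of the effect; the total effect is the pooled difference.
Pooled: Provider 1 47.0% vs Provider 2 63.1%; Provider 2 is higher overall.

decreases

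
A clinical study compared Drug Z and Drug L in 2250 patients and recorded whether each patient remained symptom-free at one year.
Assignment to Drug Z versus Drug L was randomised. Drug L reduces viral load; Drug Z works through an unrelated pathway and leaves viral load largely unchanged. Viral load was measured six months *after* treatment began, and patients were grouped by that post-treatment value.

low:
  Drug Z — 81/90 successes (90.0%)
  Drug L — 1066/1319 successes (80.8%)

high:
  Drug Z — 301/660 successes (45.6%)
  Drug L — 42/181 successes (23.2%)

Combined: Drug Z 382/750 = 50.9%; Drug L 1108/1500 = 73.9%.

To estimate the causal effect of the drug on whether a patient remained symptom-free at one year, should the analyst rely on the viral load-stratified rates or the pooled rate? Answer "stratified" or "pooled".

pooled

Viral load is downstream of the drug. One should not condition on a consequence of treatment, so the overall rates are the right comparison.
Pooled: Drug Z 50.9% vs Drug L 73.9%; Drug L is higher overall.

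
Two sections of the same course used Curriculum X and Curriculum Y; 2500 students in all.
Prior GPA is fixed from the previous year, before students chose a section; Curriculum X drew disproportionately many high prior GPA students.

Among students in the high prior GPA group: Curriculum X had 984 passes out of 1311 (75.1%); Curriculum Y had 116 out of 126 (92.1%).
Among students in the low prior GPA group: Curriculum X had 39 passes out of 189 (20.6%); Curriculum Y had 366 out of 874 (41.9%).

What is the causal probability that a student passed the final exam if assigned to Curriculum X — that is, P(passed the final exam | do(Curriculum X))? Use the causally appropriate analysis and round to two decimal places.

0.52

The stratified and pooled comparisons disagree (Curriculum Y wins within each prior GPA band; Curriculum X wins overall), so the answer turns on the causal role of prior GPA band.
Here prior GPA band is a common cause — it drives both which teaching method a case falls under and the outcome. The crude comparison mixes populations; the stratum-specific rates are the causally relevant ones.
Standardising Curriculum X to the population prior GPA band mix: 0.575·984/1311 + 0.425·39/189 = 0.519.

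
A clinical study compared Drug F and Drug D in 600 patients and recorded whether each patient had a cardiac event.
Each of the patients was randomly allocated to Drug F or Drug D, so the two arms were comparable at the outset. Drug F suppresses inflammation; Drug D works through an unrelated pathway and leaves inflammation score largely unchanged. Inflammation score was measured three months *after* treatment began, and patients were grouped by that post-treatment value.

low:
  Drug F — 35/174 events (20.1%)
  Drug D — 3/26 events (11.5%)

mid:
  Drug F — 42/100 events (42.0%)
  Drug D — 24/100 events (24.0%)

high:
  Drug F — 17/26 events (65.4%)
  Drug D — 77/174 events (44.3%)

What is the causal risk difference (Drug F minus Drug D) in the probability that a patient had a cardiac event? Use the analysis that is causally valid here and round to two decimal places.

Because the drug influences inflammation score, inflammation score is a post-treatment mediator, not a confounder. Stratifying on it would bias the estimate; the causal effect is the crude pooled difference.
The causal difference is the pooled difference: 0.313 − 0.347 = -0.033.

-0.03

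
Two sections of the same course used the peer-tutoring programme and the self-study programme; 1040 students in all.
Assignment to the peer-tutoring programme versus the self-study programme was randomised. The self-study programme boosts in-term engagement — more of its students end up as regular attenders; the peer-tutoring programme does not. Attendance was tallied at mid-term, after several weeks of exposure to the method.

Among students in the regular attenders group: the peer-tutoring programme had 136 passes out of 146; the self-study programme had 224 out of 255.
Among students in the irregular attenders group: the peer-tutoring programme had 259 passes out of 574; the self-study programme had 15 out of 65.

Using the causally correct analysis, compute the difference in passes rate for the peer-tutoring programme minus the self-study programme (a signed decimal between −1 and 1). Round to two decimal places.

The mid-term attendance-specific comparison favours the peer-tutoring programme throughout, but the pooled figures favour the self-study programme. The question is whether to condition on mid-term attendance.
Mid-term attendance is downstream of the teaching method. One should not condition on a consequence of treatment, so the overall rates are the right comparison.
The causal difference is the pooled difference: 0.549 − 0.747 = -0.198.

-0.20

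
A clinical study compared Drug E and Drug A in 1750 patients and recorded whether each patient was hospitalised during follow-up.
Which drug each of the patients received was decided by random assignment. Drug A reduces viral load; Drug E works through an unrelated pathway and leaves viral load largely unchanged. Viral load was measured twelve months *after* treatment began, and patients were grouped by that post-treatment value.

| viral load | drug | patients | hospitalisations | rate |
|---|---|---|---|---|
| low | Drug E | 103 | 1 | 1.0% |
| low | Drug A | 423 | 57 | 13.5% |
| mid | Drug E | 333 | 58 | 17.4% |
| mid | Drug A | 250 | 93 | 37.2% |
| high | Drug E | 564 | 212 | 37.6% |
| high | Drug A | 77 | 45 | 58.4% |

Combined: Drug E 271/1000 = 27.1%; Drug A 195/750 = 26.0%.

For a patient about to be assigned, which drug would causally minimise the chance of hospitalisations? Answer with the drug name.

Drug A

Within every viral load level Drug E has the lower rate, yet pooled Drug A does — Simpson's reversal.
Viral load is downstream of the drug. One should not condition on a consequence of treatment, so the overall rates are the right comparison.
Pooled: Drug E 27.1% vs Drug A 26.0%; Drug A is lower overall.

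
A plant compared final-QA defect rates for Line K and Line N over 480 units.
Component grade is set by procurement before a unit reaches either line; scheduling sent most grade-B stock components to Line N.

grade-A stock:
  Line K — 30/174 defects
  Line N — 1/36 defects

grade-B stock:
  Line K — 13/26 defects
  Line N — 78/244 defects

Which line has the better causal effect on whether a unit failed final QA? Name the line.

The component grade-specific comparison favours Line N throughout, but the pooled figures favour Line K. The question is whether to condition on component grade.
Nothing the line does changes component grade; the imbalance is an allocation artefact. With component grade also predicting the outcome, the pooled figure is confounded, and the within-stratum comparison is the causal one.
Within each level — grade-A stock: 17.2% vs 2.8%; grade-B stock: 50.0% vs 32.0% — Line N is lower every time.

Line N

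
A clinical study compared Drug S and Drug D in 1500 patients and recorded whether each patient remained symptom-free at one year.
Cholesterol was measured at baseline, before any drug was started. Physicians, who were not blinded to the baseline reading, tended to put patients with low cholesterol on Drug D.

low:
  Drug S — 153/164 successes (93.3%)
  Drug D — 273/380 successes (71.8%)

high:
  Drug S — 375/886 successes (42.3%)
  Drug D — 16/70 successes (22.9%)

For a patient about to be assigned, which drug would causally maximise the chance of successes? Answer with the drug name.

Cholesterol differs across drugs for reasons unrelated to any effect of the drug itself, and it separately predicts the outcome — a classic confounder. We must compare within cholesterol levels.
Within each level — low: 93.3% vs 71.8%; high: 42.3% vs 22.9% — Drug S is higher every time.

Drug S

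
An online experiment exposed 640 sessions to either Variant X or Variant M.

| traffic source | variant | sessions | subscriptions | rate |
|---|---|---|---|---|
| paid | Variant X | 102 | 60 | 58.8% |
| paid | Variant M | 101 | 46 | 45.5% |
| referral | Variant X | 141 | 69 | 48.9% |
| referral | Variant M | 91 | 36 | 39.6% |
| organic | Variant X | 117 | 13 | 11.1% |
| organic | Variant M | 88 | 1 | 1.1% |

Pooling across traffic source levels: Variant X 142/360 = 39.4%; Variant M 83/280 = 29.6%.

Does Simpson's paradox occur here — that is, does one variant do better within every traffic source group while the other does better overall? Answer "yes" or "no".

no

Within each traffic source level (paid 58.8% vs 45.5%; referral 48.9% vs 39.6%; organic 11.1% vs 1.1%), Variant X has the higher rate every time. Pooled: 39.4% vs 29.6% — Variant X has the higher rate overall. They agree.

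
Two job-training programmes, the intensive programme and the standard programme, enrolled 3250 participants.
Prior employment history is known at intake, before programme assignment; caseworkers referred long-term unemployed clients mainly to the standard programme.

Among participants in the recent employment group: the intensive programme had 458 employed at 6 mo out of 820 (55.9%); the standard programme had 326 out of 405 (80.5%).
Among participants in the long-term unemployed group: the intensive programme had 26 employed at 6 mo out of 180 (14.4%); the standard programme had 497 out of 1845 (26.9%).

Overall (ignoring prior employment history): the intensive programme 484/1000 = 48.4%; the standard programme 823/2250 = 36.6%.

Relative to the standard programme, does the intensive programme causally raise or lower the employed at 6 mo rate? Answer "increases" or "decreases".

decreases

Prior employment history differs across programmes for reasons unrelated to any effect of the programme itself, and it separately predicts the outcome — a classic confounder. We must compare within prior employment history levels.
Within each level — recent employment: 55.9% vs 80.5%; long-term unemployed: 14.4% vs 26.9% — the standard programme is higher every time.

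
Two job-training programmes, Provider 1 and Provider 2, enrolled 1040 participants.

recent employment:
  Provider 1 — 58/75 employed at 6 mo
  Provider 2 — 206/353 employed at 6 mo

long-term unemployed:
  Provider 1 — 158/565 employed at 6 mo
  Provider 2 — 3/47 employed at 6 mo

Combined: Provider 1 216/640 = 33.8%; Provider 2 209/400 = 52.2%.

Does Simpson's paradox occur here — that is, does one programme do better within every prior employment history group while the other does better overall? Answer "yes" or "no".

Within each prior employment history level (recent employment 77.3% vs 58.4%; long-term unemployed 28.0% vs 6.4%), Provider 1 has the higher rate every time. Pooled: 33.8% vs 52.2% — Provider 2 has the higher rate overall. The two comparisons disagree.

yes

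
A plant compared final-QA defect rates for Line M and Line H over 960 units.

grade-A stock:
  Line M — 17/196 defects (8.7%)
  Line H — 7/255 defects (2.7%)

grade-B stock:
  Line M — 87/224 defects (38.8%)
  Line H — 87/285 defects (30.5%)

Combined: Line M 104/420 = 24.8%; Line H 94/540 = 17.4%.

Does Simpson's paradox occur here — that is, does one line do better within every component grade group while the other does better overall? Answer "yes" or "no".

no

Within each component grade level (grade-A stock 8.7% vs 2.7%; grade-B stock 38.8% vs 30.5%), Line H has the lower rate every time. Pooled: 24.8% vs 17.4% — Line H has the lower rate overall. They agree.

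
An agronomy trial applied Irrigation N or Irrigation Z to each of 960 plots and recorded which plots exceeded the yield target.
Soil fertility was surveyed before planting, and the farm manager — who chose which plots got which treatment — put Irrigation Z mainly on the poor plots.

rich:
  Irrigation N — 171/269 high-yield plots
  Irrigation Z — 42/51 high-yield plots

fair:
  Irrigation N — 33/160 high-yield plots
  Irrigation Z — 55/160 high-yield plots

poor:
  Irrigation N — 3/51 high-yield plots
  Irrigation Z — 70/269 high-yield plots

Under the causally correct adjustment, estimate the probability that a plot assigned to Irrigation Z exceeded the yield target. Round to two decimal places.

0.48

The imbalance in soil fertility arose from how plots were allocated, not from anything the irrigation did; and soil fertility independently affects the outcome. The pooled gap is confounded — condition on soil fertility.
Standardising Irrigation Z to the population soil fertility mix: 0.333·42/51 + 0.333·55/160 + 0.333·70/269 = 0.476.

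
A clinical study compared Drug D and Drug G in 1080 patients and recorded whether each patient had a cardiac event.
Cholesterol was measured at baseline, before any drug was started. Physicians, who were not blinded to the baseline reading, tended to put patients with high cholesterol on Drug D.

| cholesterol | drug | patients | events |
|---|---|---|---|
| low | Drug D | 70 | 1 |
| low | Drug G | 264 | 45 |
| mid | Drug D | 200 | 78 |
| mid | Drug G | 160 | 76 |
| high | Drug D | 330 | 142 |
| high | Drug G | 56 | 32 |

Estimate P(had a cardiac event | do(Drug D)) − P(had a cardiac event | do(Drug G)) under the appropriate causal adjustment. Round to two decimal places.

-0.13

Within every cholesterol level Drug D has the lower rate, yet pooled Drug G does — Simpson's reversal.
Here cholesterol is a common cause — it drives both which drug a case falls under and the outcome. The crude comparison mixes populations; the stratum-specific rates are the causally relevant ones.
Adjusting over the population distribution of cholesterol: 0.309·(0.014−0.170) + 0.333·(0.390−0.475) + 0.357·(0.430−0.571) = -0.127.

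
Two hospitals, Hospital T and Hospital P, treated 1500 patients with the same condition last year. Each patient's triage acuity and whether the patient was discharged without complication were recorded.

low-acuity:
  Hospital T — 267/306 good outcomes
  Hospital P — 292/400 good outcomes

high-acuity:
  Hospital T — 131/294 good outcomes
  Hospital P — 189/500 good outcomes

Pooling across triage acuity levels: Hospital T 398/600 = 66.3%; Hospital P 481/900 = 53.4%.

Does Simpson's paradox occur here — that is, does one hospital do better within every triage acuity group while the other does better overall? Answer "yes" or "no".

Within each triage acuity level (low-acuity 87.3% vs 73.0%; high-acuity 44.6% vs 37.8%), Hospital T has the higher rate every time. Pooled: 66.3% vs 53.4% — Hospital T has the higher rate overall. They agree.

no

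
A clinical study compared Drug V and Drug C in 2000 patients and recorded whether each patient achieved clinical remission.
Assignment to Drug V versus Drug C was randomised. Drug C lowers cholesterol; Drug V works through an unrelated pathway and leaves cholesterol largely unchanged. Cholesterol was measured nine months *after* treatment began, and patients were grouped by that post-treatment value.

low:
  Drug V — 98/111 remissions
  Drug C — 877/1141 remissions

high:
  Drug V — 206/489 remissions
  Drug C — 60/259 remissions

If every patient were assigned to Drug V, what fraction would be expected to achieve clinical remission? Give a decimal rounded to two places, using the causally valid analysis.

0.51

Because the drug influences cholesterol, cholesterol is a post-treatment mediator, not a confounder. Stratifying on it would bias the estimate; the causal effect is the crude pooled difference.
So P(outcome | do(Drug V)) is just the pooled rate for Drug V: 304/600 = 0.507.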